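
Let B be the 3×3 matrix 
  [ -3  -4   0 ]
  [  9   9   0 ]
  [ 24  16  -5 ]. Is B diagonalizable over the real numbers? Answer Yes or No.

Characteristic polynomial: p(t) = t^3 - t^2 - 21t + 45 = (t - 3)^2(t + 5).
t = 3 has algebraic multiplicity 2; rank(B − 3I) = 2, so geometric multiplicity = 1.
Geometric multiplicity < algebraic multiplicity, so B is not diagonalizable.

No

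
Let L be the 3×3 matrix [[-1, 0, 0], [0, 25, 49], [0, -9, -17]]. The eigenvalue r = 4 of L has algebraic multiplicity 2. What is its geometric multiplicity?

1

L − 4I = [[-5, 0, 0], [0, 21, 49], [0, -9, -21]].
This matrix has rank 2, so its null space has dimension 3 − 2 = 1.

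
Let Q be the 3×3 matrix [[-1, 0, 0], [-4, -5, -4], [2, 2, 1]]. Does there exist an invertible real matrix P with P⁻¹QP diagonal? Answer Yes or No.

Yes

Characteristic polynomial: p(λ) = λ^3 + 5λ^2 + 7λ + 3 = (λ + 1)^2(λ + 3).
λ = -1 has algebraic multiplicity 2; rank(Q + 1I) = 1, so geometric multiplicity = 2.
Every eigenvalue has geometric = algebraic multiplicity, so Q is diagonalizable.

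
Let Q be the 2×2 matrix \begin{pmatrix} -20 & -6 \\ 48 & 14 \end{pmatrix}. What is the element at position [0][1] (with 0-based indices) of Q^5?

Characteristic polynomial: λ^2 + 6λ + 8 = (λ + 2)(λ + 4), so the eigenvalues are -4, -2.
λ=-2: eigenvector (-1, 3).
λ=-4: eigenvector (3, -8).
P = [[-1, 3], [3, -8]], D = diag(-2, -4), P⁻¹ = [[8, 3], [3, 1]].
Q⁵ = P·diag(-32, -1024)·P⁻¹ = [[-8960, -2976], [23808, 7904]].
The requested entry is -2976.

-2976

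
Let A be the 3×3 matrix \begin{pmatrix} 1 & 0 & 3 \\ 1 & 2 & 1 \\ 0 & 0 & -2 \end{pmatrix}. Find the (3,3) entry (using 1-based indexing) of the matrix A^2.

4

Characteristic polynomial: t^3 - t^2 - 4t + 4 = (t - 2)(t - 1)(t + 2), so the eigenvalues are -2, 1, 2.
t=2: eigenvector (0, 1, 0).
t=1: eigenvector (-1, 1, 0).
t=-2: eigenvector (-1, 0, 1).
P = [[0, -1, -1], [1, 1, 0], [0, 0, 1]], D = diag(2, 1, -2), P⁻¹ = [[1, 1, 1], [-1, 0, -1], [0, 0, 1]].
A² = P·diag(4, 1, 4)·P⁻¹ = [[1, 0, -3], [3, 4, 3], [0, 0, 4]].
The requested entry is 4.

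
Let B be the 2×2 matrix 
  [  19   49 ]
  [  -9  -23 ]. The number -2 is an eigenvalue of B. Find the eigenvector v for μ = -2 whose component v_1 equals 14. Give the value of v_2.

B + 2I = [[21, 49], [-9, -21]].
Solving (B + 2I)v = 0 gives the eigenspace spanned by (14, -6).
With v_1 = 14, v = (14, -6), so v_2 = -6.

-6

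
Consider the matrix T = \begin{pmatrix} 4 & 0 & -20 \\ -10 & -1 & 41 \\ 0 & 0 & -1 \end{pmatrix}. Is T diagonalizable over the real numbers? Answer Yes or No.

No

Characteristic polynomial: p(r) = r^3 - 2r^2 - 7r - 4 = (r - 4)(r + 1)^2.
r = -1 has algebraic multiplicity 2; rank(T + 1I) = 2, so geometric multiplicity = 1.
Geometric multiplicity < algebraic multiplicity, so T is not diagonalizable.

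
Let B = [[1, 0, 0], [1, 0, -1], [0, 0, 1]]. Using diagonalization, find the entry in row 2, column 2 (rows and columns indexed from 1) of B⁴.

0

Characteristic polynomial: μ^3 - 2μ^2 + μ = μ(μ - 1)^2, so the eigenvalues are 0, 1, 1.
μ=1: eigenvector (1, 1, 0).
μ=0: eigenvector (0, 1, 0).
μ=1: eigenvector (0, -1, 1).
P = [[1, 0, 0], [1, 1, -1], [0, 0, 1]], D = diag(1, 0, 1), P⁻¹ = [[1, 0, 0], [-1, 1, 1], [0, 0, 1]].
B⁴ = P·diag(1, 0, 1)·P⁻¹ = [[1, 0, 0], [1, 0, -1], [0, 0, 1]].
The requested entry is 0.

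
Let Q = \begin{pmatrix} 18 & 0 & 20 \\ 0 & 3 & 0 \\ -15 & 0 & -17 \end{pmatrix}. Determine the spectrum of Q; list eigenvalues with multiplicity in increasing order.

-2, 3, 3

Characteristic polynomial: p(t) = t^3 - 4t^2 - 3t + 18 = (t - 3)^2(t + 2).
Roots (with multiplicity): -2, 3, 3.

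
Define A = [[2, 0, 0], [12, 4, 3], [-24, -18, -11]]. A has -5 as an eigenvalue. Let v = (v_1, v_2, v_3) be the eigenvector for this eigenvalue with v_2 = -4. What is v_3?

12

A + 5I = [[7, 0, 0], [12, 9, 3], [-24, -18, -6]].
Solving (A + 5I)v = 0 gives the eigenspace spanned by (0, -4, 12).
With v_2 = -4, v = (0, -4, 12), so v_3 = 12.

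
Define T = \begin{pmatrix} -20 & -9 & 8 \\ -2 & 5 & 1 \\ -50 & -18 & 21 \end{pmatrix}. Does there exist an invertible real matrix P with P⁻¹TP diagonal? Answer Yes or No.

No

Characteristic polynomial: p(λ) = λ^3 - 6λ^2 - 15λ + 100 = (λ - 5)^2(λ + 4).
λ = 5 has algebraic multiplicity 2; rank(T − 5I) = 2, so geometric multiplicity = 1.
Geometric multiplicity < algebraic multiplicity, so T is not diagonalizable.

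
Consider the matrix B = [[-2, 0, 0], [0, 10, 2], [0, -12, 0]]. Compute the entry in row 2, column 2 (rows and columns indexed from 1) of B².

Characteristic polynomial: λ^3 - 8λ^2 + 4λ + 48 = (λ - 6)(λ - 4)(λ + 2), so the eigenvalues are -2, 4, 6.
λ=-2: eigenvector (1, 0, 0).
λ=6: eigenvector (0, 1, -2).
λ=4: eigenvector (0, -1, 3).
P = [[1, 0, 0], [0, 1, -1], [0, -2, 3]], D = diag(-2, 6, 4), P⁻¹ = [[1, 0, 0], [0, 3, 1], [0, 2, 1]].
B² = P·diag(4, 36, 16)·P⁻¹ = [[4, 0, 0], [0, 76, 20], [0, -120, -24]].
The requested entry is 76.

76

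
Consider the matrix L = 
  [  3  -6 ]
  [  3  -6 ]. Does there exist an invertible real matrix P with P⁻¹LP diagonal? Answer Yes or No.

Yes

Characteristic polynomial: p(λ) = λ^2 + 3λ = λ(λ + 3).
All 2 eigenvalues are distinct, so L is diagonalizable.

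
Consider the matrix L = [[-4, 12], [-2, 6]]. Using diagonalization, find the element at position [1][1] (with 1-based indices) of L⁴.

Characteristic polynomial: λ^2 - 2λ = λ(λ - 2), so the eigenvalues are 0, 2.
λ=2: eigenvector (-2, -1).
λ=0: eigenvector (3, 1).
P = [[-2, 3], [-1, 1]], D = diag(2, 0), P⁻¹ = [[1, -3], [1, -2]].
L⁴ = P·diag(16, 0)·P⁻¹ = [[-32, 96], [-16, 48]].
The requested entry is -32.

-32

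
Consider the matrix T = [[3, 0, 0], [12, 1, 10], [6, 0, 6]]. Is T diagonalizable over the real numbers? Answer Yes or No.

Yes

Characteristic polynomial: p(μ) = μ^3 - 10μ^2 + 27μ - 18 = (μ - 6)(μ - 3)(μ - 1).
All 3 eigenvalues are distinct, so T is diagonalizable.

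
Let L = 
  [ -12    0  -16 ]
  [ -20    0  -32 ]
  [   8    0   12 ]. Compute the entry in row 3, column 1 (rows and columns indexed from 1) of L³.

128

Characteristic polynomial: λ^3 - 16λ = λ(λ - 4)(λ + 4), so the eigenvalues are -4, 0, 4.
λ=4: eigenvector (-1, -3, 1).
λ=0: eigenvector (0, 1, 0).
λ=-4: eigenvector (-2, -2, 1).
P = [[-1, 0, -2], [-3, 1, -2], [1, 0, 1]], D = diag(4, 0, -4), P⁻¹ = [[1, 0, 2], [1, 1, 4], [-1, 0, -1]].
L³ = P·diag(64, 0, -64)·P⁻¹ = [[-192, 0, -256], [-320, 0, -512], [128, 0, 192]].
The requested entry is 128.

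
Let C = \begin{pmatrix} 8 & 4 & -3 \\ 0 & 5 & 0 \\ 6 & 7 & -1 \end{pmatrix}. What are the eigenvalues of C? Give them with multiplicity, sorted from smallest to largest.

2, 5, 5

Characteristic polynomial: p(λ) = λ^3 - 12λ^2 + 45λ - 50 = (λ - 5)^2(λ - 2).
Roots (with multiplicity): 2, 5, 5.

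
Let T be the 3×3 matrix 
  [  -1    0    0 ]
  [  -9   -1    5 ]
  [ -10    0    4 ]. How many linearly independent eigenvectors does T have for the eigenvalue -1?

T + 1I = [[0, 0, 0], [-9, 0, 5], [-10, 0, 5]].
This matrix has rank 2, so its null space has dimension 3 − 2 = 1.

1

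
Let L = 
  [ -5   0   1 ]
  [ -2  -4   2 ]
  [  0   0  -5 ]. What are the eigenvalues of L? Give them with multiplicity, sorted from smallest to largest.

-5, -5, -4

Characteristic polynomial: p(μ) = μ^3 + 14μ^2 + 65μ + 100 = (μ + 4)(μ + 5)^2.
Roots (with multiplicity): -5, -5, -4.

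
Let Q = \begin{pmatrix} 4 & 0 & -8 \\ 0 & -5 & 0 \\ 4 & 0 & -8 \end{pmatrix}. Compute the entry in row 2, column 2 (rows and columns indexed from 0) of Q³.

Characteristic polynomial: λ^3 + 9λ^2 + 20λ = λ(λ + 4)(λ + 5), so the eigenvalues are -5, -4, 0.
λ=0: eigenvector (2, 0, 1).
λ=-5: eigenvector (0, 1, 0).
λ=-4: eigenvector (1, 0, 1).
P = [[2, 0, 1], [0, 1, 0], [1, 0, 1]], D = diag(0, -5, -4), P⁻¹ = [[1, 0, -1], [0, 1, 0], [-1, 0, 2]].
Q³ = P·diag(0, -125, -64)·P⁻¹ = [[64, 0, -128], [0, -125, 0], [64, 0, -128]].
The requested entry is -128.

-128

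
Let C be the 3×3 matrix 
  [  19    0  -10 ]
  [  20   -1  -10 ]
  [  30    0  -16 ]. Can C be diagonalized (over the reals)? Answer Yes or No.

Characteristic polynomial: p(μ) = μ^3 - 2μ^2 - 7μ - 4 = (μ - 4)(μ + 1)^2.
μ = -1 has algebraic multiplicity 2; rank(C + 1I) = 1, so geometric multiplicity = 2.
Every eigenvalue has geometric = algebraic multiplicity, so C is diagonalizable.

Yes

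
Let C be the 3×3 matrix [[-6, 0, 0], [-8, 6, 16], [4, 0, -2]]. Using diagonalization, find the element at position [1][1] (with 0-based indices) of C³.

216

Characteristic polynomial: μ^3 + 2μ^2 - 36μ - 72 = (μ - 6)(μ + 2)(μ + 6), so the eigenvalues are -6, -2, 6.
μ=-6: eigenvector (1, 2, -1).
μ=6: eigenvector (0, 1, 0).
μ=-2: eigenvector (0, -2, 1).
P = [[1, 0, 0], [2, 1, -2], [-1, 0, 1]], D = diag(-6, 6, -2), P⁻¹ = [[1, 0, 0], [0, 1, 2], [1, 0, 1]].
C³ = P·diag(-216, 216, -8)·P⁻¹ = [[-216, 0, 0], [-416, 216, 448], [208, 0, -8]].
The requested entry is 216.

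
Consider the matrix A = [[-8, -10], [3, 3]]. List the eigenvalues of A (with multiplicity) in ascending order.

-3, -2

Characteristic polynomial: p(t) = t^2 + 5t + 6 = (t + 2)(t + 3).
Roots (with multiplicity): -3, -2.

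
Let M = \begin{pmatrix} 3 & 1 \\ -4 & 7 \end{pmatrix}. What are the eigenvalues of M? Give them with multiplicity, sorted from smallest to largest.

5, 5

Characteristic polynomial: p(t) = t^2 - 10t + 25 = (t - 5)^2.
Roots (with multiplicity): 5, 5.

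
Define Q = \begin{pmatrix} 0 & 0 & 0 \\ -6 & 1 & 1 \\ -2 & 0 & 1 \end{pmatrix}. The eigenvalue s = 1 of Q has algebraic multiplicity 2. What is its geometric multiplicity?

Q − 1I = [[-1, 0, 0], [-6, 0, 1], [-2, 0, 0]].
This matrix has rank 2, so its null space has dimension 3 − 2 = 1.

1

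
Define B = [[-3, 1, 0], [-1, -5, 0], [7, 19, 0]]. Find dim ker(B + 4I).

B + 4I = [[1, 1, 0], [-1, -1, 0], [7, 19, 4]].
This matrix has rank 2, so its null space has dimension 3 − 2 = 1.

1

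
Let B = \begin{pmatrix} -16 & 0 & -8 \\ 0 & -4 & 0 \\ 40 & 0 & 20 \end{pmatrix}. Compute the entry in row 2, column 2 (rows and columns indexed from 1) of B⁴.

256

Characteristic polynomial: μ^3 - 16μ = μ(μ - 4)(μ + 4), so the eigenvalues are -4, 0, 4.
μ=0: eigenvector (1, 0, -2).
μ=-4: eigenvector (0, 1, 0).
μ=4: eigenvector (-2, 0, 5).
P = [[1, 0, -2], [0, 1, 0], [-2, 0, 5]], D = diag(0, -4, 4), P⁻¹ = [[5, 0, 2], [0, 1, 0], [2, 0, 1]].
B⁴ = P·diag(0, 256, 256)·P⁻¹ = [[-1024, 0, -512], [0, 256, 0], [2560, 0, 1280]].
The requested entry is 256.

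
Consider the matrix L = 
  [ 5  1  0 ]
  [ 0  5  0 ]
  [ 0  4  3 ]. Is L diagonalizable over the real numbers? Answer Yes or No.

No

Characteristic polynomial: p(s) = s^3 - 13s^2 + 55s - 75 = (s - 5)^2(s - 3).
s = 5 has algebraic multiplicity 2; rank(L − 5I) = 2, so geometric multiplicity = 1.
Geometric multiplicity < algebraic multiplicity, so L is not diagonalizable.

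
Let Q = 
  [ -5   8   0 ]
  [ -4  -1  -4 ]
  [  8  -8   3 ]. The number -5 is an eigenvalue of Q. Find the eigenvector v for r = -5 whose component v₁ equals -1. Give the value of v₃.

Q + 5I = [[0, 8, 0], [-4, 4, -4], [8, -8, 8]].
Solving (Q + 5I)v = 0 gives the eigenspace spanned by (-1, 0, 1).
With v₁ = -1, v = (-1, 0, 1), so v₃ = 1.

1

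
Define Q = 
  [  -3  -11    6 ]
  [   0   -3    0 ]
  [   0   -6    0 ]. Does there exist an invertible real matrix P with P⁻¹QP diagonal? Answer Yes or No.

Characteristic polynomial: p(μ) = μ^3 + 6μ^2 + 9μ = μ(μ + 3)^2.
μ = -3 has algebraic multiplicity 2; rank(Q + 3I) = 2, so geometric multiplicity = 1.
Geometric multiplicity < algebraic multiplicity, so Q is not diagonalizable.

No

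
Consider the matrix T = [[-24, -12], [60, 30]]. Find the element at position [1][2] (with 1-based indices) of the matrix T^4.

-2592

Characteristic polynomial: μ^2 - 6μ = μ(μ - 6), so the eigenvalues are 0, 6.
μ=6: eigenvector (-2, 5).
μ=0: eigenvector (-1, 2).
P = [[-2, -1], [5, 2]], D = diag(6, 0), P⁻¹ = [[2, 1], [-5, -2]].
T⁴ = P·diag(1296, 0)·P⁻¹ = [[-5184, -2592], [12960, 6480]].
The requested entry is -2592.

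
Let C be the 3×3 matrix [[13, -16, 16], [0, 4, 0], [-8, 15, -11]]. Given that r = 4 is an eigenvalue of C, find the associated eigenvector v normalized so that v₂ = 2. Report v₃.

C − 4I = [[9, -16, 16], [0, 0, 0], [-8, 15, -15]].
Solving (C − 4I)v = 0 gives the eigenspace spanned by (0, 2, 2).
With v₂ = 2, v = (0, 2, 2), so v₃ = 2.

2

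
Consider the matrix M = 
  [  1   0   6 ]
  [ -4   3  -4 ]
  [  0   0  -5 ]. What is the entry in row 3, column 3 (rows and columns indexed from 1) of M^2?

Characteristic polynomial: s^3 + s^2 - 17s + 15 = (s - 3)(s - 1)(s + 5), so the eigenvalues are -5, 1, 3.
s=-5: eigenvector (-1, 0, 1).
s=3: eigenvector (0, 1, 0).
s=1: eigenvector (1, 2, 0).
P = [[-1, 0, 1], [0, 1, 2], [1, 0, 0]], D = diag(-5, 3, 1), P⁻¹ = [[0, 0, 1], [-2, 1, -2], [1, 0, 1]].
M² = P·diag(25, 9, 1)·P⁻¹ = [[1, 0, -24], [-16, 9, -16], [0, 0, 25]].
The requested entry is 25.

25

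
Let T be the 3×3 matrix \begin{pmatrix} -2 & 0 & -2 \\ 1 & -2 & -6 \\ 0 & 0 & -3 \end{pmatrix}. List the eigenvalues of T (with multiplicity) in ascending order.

Characteristic polynomial: p(λ) = λ^3 + 7λ^2 + 16λ + 12 = (λ + 2)^2(λ + 3).
Roots (with multiplicity): -3, -2, -2.

-3, -2, -2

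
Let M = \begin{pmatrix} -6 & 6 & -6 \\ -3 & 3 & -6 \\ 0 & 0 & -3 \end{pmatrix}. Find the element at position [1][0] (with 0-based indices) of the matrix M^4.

Characteristic polynomial: r^3 + 6r^2 + 9r = r(r + 3)^2, so the eigenvalues are -3, -3, 0.
r=0: eigenvector (1, 1, 0).
r=-3: eigenvector (-2, -1, 0).
r=-3: eigenvector (2, 2, 1).
P = [[1, -2, 2], [1, -1, 2], [0, 0, 1]], D = diag(0, -3, -3), P⁻¹ = [[-1, 2, -2], [-1, 1, 0], [0, 0, 1]].
M⁴ = P·diag(0, 81, 81)·P⁻¹ = [[162, -162, 162], [81, -81, 162], [0, 0, 81]].
The requested entry is 81.

81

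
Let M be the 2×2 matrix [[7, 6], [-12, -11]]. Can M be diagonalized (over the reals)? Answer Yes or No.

Yes

Characteristic polynomial: p(λ) = λ^2 + 4λ - 5 = (λ - 1)(λ + 5).
All 2 eigenvalues are distinct, so M is diagonalizable.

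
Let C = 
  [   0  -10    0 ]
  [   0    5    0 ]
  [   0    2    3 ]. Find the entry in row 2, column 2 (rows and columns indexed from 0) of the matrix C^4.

81

Characteristic polynomial: s^3 - 8s^2 + 15s = s(s - 5)(s - 3), so the eigenvalues are 0, 3, 5.
s=0: eigenvector (1, 0, 0).
s=3: eigenvector (0, 0, 1).
s=5: eigenvector (-2, 1, 1).
P = [[1, 0, -2], [0, 0, 1], [0, 1, 1]], D = diag(0, 3, 5), P⁻¹ = [[1, 2, 0], [0, -1, 1], [0, 1, 0]].
C⁴ = P·diag(0, 81, 625)·P⁻¹ = [[0, -1250, 0], [0, 625, 0], [0, 544, 81]].
The requested entry is 81.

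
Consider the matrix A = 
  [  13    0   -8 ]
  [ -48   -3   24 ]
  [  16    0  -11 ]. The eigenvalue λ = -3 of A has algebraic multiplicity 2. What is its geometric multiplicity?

2

A + 3I = [[16, 0, -8], [-48, 0, 24], [16, 0, -8]].
This matrix has rank 1, so its null space has dimension 3 − 1 = 2.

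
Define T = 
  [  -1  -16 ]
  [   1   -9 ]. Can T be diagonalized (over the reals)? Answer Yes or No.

Characteristic polynomial: p(r) = r^2 + 10r + 25 = (r + 5)^2.
r = -5 has algebraic multiplicity 2; rank(T + 5I) = 1, so geometric multiplicity = 1.
Geometric multiplicity < algebraic multiplicity, so T is not diagonalizable.

No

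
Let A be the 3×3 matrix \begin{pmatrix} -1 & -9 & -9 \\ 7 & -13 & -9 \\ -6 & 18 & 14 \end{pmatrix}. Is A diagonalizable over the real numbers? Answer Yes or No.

Characteristic polynomial: p(μ) = μ^3 - 12μ + 16 = (μ - 2)^2(μ + 4).
μ = 2 has algebraic multiplicity 2; rank(A − 2I) = 2, so geometric multiplicity = 1.
Geometric multiplicity < algebraic multiplicity, so A is not diagonalizable.

No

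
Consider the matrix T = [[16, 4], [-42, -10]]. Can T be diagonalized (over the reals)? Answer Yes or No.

Characteristic polynomial: p(μ) = μ^2 - 6μ + 8 = (μ - 4)(μ - 2).
All 2 eigenvalues are distinct, so T is diagonalizable.

Yes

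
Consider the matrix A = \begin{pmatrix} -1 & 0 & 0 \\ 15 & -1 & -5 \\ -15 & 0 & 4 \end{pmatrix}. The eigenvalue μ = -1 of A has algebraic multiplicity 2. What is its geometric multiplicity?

A + 1I = [[0, 0, 0], [15, 0, -5], [-15, 0, 5]].
This matrix has rank 1, so its null space has dimension 3 − 1 = 2.

2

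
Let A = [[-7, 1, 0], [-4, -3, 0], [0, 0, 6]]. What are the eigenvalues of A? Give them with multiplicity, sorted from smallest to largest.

-5, -5, 6

Characteristic polynomial: p(t) = t^3 + 4t^2 - 35t - 150 = (t - 6)(t + 5)^2.
Roots (with multiplicity): -5, -5, 6.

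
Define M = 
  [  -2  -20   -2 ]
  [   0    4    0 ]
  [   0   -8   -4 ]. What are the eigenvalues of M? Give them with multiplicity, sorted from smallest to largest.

Characteristic polynomial: p(t) = t^3 + 2t^2 - 16t - 32 = (t - 4)(t + 2)(t + 4).
Roots (with multiplicity): -4, -2, 4.

-4, -2, 4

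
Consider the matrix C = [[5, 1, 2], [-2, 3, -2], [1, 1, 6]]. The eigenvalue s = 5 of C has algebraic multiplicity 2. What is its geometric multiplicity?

1

C − 5I = [[0, 1, 2], [-2, -2, -2], [1, 1, 1]].
This matrix has rank 2, so its null space has dimension 3 − 2 = 1.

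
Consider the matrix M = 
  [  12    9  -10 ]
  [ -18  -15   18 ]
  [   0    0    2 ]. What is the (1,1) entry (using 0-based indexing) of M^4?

Characteristic polynomial: μ^3 + μ^2 - 24μ + 36 = (μ - 3)(μ - 2)(μ + 6), so the eigenvalues are -6, 2, 3.
μ=3: eigenvector (1, -1, 0).
μ=-6: eigenvector (-1, 2, 0).
μ=2: eigenvector (1, 0, 1).
P = [[1, -1, 1], [-1, 2, 0], [0, 0, 1]], D = diag(3, -6, 2), P⁻¹ = [[2, 1, -2], [1, 1, -1], [0, 0, 1]].
M⁴ = P·diag(81, 1296, 16)·P⁻¹ = [[-1134, -1215, 1150], [2430, 2511, -2430], [0, 0, 16]].
The requested entry is 2511.

2511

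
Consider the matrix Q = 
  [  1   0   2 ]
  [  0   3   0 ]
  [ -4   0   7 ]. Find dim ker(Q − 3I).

Q − 3I = [[-2, 0, 2], [0, 0, 0], [-4, 0, 4]].
This matrix has rank 1, so its null space has dimension 3 − 1 = 2.

2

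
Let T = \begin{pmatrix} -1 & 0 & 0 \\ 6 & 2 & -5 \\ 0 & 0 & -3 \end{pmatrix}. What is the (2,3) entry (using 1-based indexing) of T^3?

Characteristic polynomial: λ^3 + 2λ^2 - 5λ - 6 = (λ - 2)(λ + 1)(λ + 3), so the eigenvalues are -3, -1, 2.
λ=-1: eigenvector (1, -2, 0).
λ=2: eigenvector (0, 1, 0).
λ=-3: eigenvector (0, 1, 1).
P = [[1, 0, 0], [-2, 1, 1], [0, 0, 1]], D = diag(-1, 2, -3), P⁻¹ = [[1, 0, 0], [2, 1, -1], [0, 0, 1]].
T³ = P·diag(-1, 8, -27)·P⁻¹ = [[-1, 0, 0], [18, 8, -35], [0, 0, -27]].
The requested entry is -35.

-35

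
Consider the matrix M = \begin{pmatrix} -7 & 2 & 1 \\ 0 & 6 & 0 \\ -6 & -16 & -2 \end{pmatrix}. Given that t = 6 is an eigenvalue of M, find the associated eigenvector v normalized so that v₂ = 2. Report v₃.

-4

M − 6I = [[-13, 2, 1], [0, 0, 0], [-6, -16, -8]].
Solving (M − 6I)v = 0 gives the eigenspace spanned by (0, 2, -4).
With v₂ = 2, v = (0, 2, -4), so v₃ = -4.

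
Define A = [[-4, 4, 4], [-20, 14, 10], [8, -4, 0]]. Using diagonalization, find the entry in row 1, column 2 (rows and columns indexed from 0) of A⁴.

Characteristic polynomial: t^3 - 10t^2 + 32t - 32 = (t - 4)^2(t - 2), so the eigenvalues are 2, 4, 4.
t=4: eigenvector (1, 2, 0).
t=2: eigenvector (-2, -5, 2).
t=4: eigenvector (0, -1, 1).
P = [[1, -2, 0], [2, -5, -1], [0, 2, 1]], D = diag(4, 2, 4), P⁻¹ = [[-3, 2, 2], [-2, 1, 1], [4, -2, -1]].
A⁴ = P·diag(256, 16, 256)·P⁻¹ = [[-704, 480, 480], [-2400, 1456, 1200], [960, -480, -224]].
The requested entry is 1200.

1200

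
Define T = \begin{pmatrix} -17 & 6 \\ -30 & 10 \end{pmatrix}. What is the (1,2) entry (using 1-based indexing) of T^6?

-31122

Characteristic polynomial: μ^2 + 7μ + 10 = (μ + 2)(μ + 5), so the eigenvalues are -5, -2.
μ=-5: eigenvector (1, 2).
μ=-2: eigenvector (2, 5).
P = [[1, 2], [2, 5]], D = diag(-5, -2), P⁻¹ = [[5, -2], [-2, 1]].
T⁶ = P·diag(15625, 64)·P⁻¹ = [[77869, -31122], [155610, -62180]].
The requested entry is -31122.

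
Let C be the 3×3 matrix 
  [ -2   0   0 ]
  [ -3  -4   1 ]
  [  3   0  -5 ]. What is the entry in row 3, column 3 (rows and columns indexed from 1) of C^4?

625

Characteristic polynomial: r^3 + 11r^2 + 38r + 40 = (r + 2)(r + 4)(r + 5), so the eigenvalues are -5, -4, -2.
r=-2: eigenvector (1, -1, 1).
r=-4: eigenvector (0, 1, 0).
r=-5: eigenvector (0, -1, 1).
P = [[1, 0, 0], [-1, 1, -1], [1, 0, 1]], D = diag(-2, -4, -5), P⁻¹ = [[1, 0, 0], [0, 1, 1], [-1, 0, 1]].
C⁴ = P·diag(16, 256, 625)·P⁻¹ = [[16, 0, 0], [609, 256, -369], [-609, 0, 625]].
The requested entry is 625.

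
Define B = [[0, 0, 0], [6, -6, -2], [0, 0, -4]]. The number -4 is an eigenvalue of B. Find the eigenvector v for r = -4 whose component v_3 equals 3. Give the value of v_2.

B + 4I = [[4, 0, 0], [6, -2, -2], [0, 0, 0]].
Solving (B + 4I)v = 0 gives the eigenspace spanned by (0, -3, 3).
With v_3 = 3, v = (0, -3, 3), so v_2 = -3.

-3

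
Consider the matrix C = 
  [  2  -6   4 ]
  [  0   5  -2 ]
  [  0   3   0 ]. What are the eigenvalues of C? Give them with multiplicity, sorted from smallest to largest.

Characteristic polynomial: p(t) = t^3 - 7t^2 + 16t - 12 = (t - 3)(t - 2)^2.
Roots (with multiplicity): 2, 2, 3.

2, 2, 3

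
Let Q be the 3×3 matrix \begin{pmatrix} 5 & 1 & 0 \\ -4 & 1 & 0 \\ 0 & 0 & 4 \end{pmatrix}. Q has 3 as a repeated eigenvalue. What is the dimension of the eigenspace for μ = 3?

1

Q − 3I = [[2, 1, 0], [-4, -2, 0], [0, 0, 1]].
This matrix has rank 2, so its null space has dimension 3 − 2 = 1.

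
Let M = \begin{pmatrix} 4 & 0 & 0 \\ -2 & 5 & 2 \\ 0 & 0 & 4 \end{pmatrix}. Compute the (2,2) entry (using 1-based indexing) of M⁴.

Characteristic polynomial: s^3 - 13s^2 + 56s - 80 = (s - 5)(s - 4)^2, so the eigenvalues are 4, 4, 5.
s=5: eigenvector (0, 1, 0).
s=4: eigenvector (1, 2, 0).
s=4: eigenvector (-1, -4, 1).
P = [[0, 1, -1], [1, 2, -4], [0, 0, 1]], D = diag(5, 4, 4), P⁻¹ = [[-2, 1, 2], [1, 0, 1], [0, 0, 1]].
M⁴ = P·diag(625, 256, 256)·P⁻¹ = [[256, 0, 0], [-738, 625, 738], [0, 0, 256]].
The requested entry is 625.

625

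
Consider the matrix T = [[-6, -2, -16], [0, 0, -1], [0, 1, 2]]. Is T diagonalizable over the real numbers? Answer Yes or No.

No

Characteristic polynomial: p(s) = s^3 + 4s^2 - 11s + 6 = (s - 1)^2(s + 6).
s = 1 has algebraic multiplicity 2; rank(T − 1I) = 2, so geometric multiplicity = 1.
Geometric multiplicity < algebraic multiplicity, so T is not diagonalizable.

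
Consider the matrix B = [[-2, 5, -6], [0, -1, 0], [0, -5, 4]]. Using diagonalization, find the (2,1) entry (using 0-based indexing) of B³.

-65

Characteristic polynomial: λ^3 - λ^2 - 10λ - 8 = (λ - 4)(λ + 1)(λ + 2), so the eigenvalues are -2, -1, 4.
λ=-2: eigenvector (1, 0, 0).
λ=4: eigenvector (-1, 0, 1).
λ=-1: eigenvector (-1, 1, 1).
P = [[1, -1, -1], [0, 0, 1], [0, 1, 1]], D = diag(-2, 4, -1), P⁻¹ = [[1, 0, 1], [0, -1, 1], [0, 1, 0]].
B³ = P·diag(-8, 64, -1)·P⁻¹ = [[-8, 65, -72], [0, -1, 0], [0, -65, 64]].
The requested entry is -65.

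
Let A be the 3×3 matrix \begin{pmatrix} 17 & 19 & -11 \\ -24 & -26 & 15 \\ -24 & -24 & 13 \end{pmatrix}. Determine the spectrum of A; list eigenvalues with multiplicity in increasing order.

Characteristic polynomial: p(t) = t^3 - 4t^2 - 7t + 10 = (t - 5)(t - 1)(t + 2).
Roots (with multiplicity): -2, 1, 5.

-2, 1, 5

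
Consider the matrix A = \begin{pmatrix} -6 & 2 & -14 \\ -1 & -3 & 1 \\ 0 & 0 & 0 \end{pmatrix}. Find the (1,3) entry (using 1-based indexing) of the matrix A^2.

Characteristic polynomial: r^3 + 9r^2 + 20r = r(r + 4)(r + 5), so the eigenvalues are -5, -4, 0.
r=-5: eigenvector (-2, -1, 0).
r=-4: eigenvector (1, 1, 0).
r=0: eigenvector (-2, 1, 1).
P = [[-2, 1, -2], [-1, 1, 1], [0, 0, 1]], D = diag(-5, -4, 0), P⁻¹ = [[-1, 1, -3], [-1, 2, -4], [0, 0, 1]].
A² = P·diag(25, 16, 0)·P⁻¹ = [[34, -18, 86], [9, 7, 11], [0, 0, 0]].
The requested entry is 86.

86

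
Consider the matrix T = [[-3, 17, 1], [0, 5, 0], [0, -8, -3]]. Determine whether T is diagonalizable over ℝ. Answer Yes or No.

Characteristic polynomial: p(s) = s^3 + s^2 - 21s - 45 = (s - 5)(s + 3)^2.
s = -3 has algebraic multiplicity 2; rank(T + 3I) = 2, so geometric multiplicity = 1.
Geometric multiplicity < algebraic multiplicity, so T is not diagonalizable.

No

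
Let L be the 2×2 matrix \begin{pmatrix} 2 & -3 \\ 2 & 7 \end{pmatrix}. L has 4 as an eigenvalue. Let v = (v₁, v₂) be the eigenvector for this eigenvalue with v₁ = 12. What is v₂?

L − 4I = [[-2, -3], [2, 3]].
Solving (L − 4I)v = 0 gives the eigenspace spanned by (12, -8).
With v₁ = 12, v = (12, -8), so v₂ = -8.

-8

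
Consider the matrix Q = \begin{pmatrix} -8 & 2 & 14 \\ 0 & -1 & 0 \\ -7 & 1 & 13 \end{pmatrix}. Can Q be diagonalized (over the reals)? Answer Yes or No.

No

Characteristic polynomial: p(λ) = λ^3 - 4λ^2 - 11λ - 6 = (λ - 6)(λ + 1)^2.
λ = -1 has algebraic multiplicity 2; rank(Q + 1I) = 2, so geometric multiplicity = 1.
Geometric multiplicity < algebraic multiplicity, so Q is not diagonalizable.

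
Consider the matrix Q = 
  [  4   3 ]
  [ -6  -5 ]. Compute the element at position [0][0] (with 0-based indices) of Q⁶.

Characteristic polynomial: λ^2 + λ - 2 = (λ - 1)(λ + 2), so the eigenvalues are -2, 1.
λ=-2: eigenvector (-1, 2).
λ=1: eigenvector (1, -1).
P = [[-1, 1], [2, -1]], D = diag(-2, 1), P⁻¹ = [[1, 1], [2, 1]].
Q⁶ = P·diag(64, 1)·P⁻¹ = [[-62, -63], [126, 127]].
The requested entry is -62.

-62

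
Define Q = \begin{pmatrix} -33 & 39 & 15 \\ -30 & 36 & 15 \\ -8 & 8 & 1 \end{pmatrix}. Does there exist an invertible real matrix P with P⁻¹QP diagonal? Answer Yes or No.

Yes

Characteristic polynomial: p(μ) = μ^3 - 4μ^2 - 15μ + 18 = (μ - 6)(μ - 1)(μ + 3).
All 3 eigenvalues are distinct, so Q is diagonalizable.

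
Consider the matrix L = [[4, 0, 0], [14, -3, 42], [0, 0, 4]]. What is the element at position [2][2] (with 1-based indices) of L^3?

Characteristic polynomial: λ^3 - 5λ^2 - 8λ + 48 = (λ - 4)^2(λ + 3), so the eigenvalues are -3, 4, 4.
λ=4: eigenvector (1, 2, 0).
λ=-3: eigenvector (0, 1, 0).
λ=4: eigenvector (-2, 2, 1).
P = [[1, 0, -2], [2, 1, 2], [0, 0, 1]], D = diag(4, -3, 4), P⁻¹ = [[1, 0, 2], [-2, 1, -6], [0, 0, 1]].
L³ = P·diag(64, -27, 64)·P⁻¹ = [[64, 0, 0], [182, -27, 546], [0, 0, 64]].
The requested entry is -27.

-27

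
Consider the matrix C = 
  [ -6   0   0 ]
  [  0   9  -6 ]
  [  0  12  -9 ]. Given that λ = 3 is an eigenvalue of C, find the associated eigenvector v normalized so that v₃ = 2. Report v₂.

C − 3I = [[-9, 0, 0], [0, 6, -6], [0, 12, -12]].
Solving (C − 3I)v = 0 gives the eigenspace spanned by (0, 2, 2).
With v₃ = 2, v = (0, 2, 2), so v₂ = 2.

2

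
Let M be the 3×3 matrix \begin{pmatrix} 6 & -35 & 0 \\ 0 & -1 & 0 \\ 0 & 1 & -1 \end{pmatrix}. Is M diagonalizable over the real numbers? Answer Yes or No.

Characteristic polynomial: p(μ) = μ^3 - 4μ^2 - 11μ - 6 = (μ - 6)(μ + 1)^2.
μ = -1 has algebraic multiplicity 2; rank(M + 1I) = 2, so geometric multiplicity = 1.
Geometric multiplicity < algebraic multiplicity, so M is not diagonalizable.

No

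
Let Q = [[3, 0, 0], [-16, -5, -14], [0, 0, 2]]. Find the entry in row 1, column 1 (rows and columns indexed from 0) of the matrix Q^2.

Characteristic polynomial: r^3 - 19r + 30 = (r - 3)(r - 2)(r + 5), so the eigenvalues are -5, 2, 3.
r=3: eigenvector (1, -2, 0).
r=-5: eigenvector (0, 1, 0).
r=2: eigenvector (0, -2, 1).
P = [[1, 0, 0], [-2, 1, -2], [0, 0, 1]], D = diag(3, -5, 2), P⁻¹ = [[1, 0, 0], [2, 1, 2], [0, 0, 1]].
Q² = P·diag(9, 25, 4)·P⁻¹ = [[9, 0, 0], [32, 25, 42], [0, 0, 4]].
The requested entry is 25.

25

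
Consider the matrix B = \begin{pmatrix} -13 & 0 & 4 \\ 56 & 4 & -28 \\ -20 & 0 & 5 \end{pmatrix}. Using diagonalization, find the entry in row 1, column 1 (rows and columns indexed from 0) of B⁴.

Characteristic polynomial: s^3 + 4s^2 - 17s - 60 = (s - 4)(s + 3)(s + 5), so the eigenvalues are -5, -3, 4.
s=-5: eigenvector (1, 0, 2).
s=4: eigenvector (0, 1, 0).
s=-3: eigenvector (2, 4, 5).
P = [[1, 0, 2], [0, 1, 4], [2, 0, 5]], D = diag(-5, 4, -3), P⁻¹ = [[5, 0, -2], [8, 1, -4], [-2, 0, 1]].
B⁴ = P·diag(625, 256, 81)·P⁻¹ = [[2801, 0, -1088], [1400, 256, -700], [5440, 0, -2095]].
The requested entry is 256.

256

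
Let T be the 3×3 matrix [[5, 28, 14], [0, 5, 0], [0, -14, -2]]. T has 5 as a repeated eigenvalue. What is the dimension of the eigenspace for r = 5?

2

T − 5I = [[0, 28, 14], [0, 0, 0], [0, -14, -7]].
This matrix has rank 1, so its null space has dimension 3 − 1 = 2.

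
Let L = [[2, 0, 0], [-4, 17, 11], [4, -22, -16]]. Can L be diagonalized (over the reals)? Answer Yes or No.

Characteristic polynomial: p(s) = s^3 - 3s^2 - 28s + 60 = (s - 6)(s - 2)(s + 5).
All 3 eigenvalues are distinct, so L is diagonalizable.

Yes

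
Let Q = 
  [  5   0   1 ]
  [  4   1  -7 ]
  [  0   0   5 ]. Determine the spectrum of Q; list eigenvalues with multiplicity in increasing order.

Characteristic polynomial: p(λ) = λ^3 - 11λ^2 + 35λ - 25 = (λ - 5)^2(λ - 1).
Roots (with multiplicity): 1, 5, 5.

1, 5, 5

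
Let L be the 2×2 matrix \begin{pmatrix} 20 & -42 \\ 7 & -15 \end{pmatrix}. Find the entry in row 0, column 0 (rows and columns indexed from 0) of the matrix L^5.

23330

Characteristic polynomial: μ^2 - 5μ - 6 = (μ - 6)(μ + 1), so the eigenvalues are -1, 6.
μ=6: eigenvector (3, 1).
μ=-1: eigenvector (-2, -1).
P = [[3, -2], [1, -1]], D = diag(6, -1), P⁻¹ = [[1, -2], [1, -3]].
L⁵ = P·diag(7776, -1)·P⁻¹ = [[23330, -46662], [7777, -15555]].
The requested entry is 23330.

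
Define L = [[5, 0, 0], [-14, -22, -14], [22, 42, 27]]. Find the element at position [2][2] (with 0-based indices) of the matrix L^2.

Characteristic polynomial: λ^3 - 10λ^2 + 19λ + 30 = (λ - 6)(λ - 5)(λ + 1), so the eigenvalues are -1, 5, 6.
λ=5: eigenvector (1, 0, -1).
λ=6: eigenvector (0, 1, -2).
λ=-1: eigenvector (0, 2, -3).
P = [[1, 0, 0], [0, 1, 2], [-1, -2, -3]], D = diag(5, 6, -1), P⁻¹ = [[1, 0, 0], [-2, -3, -2], [1, 2, 1]].
L² = P·diag(25, 36, 1)·P⁻¹ = [[25, 0, 0], [-70, -104, -70], [116, 210, 141]].
The requested entry is 141.

141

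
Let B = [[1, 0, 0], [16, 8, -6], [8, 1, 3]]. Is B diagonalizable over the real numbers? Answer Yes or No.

Yes

Characteristic polynomial: p(μ) = μ^3 - 12μ^2 + 41μ - 30 = (μ - 6)(μ - 5)(μ - 1).
All 3 eigenvalues are distinct, so B is diagonalizable.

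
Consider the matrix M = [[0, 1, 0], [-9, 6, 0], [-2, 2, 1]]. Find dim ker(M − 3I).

1

M − 3I = [[-3, 1, 0], [-9, 3, 0], [-2, 2, -2]].
This matrix has rank 2, so its null space has dimension 3 − 2 = 1.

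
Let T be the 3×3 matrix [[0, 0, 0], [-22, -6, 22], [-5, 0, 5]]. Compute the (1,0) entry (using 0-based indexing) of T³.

Characteristic polynomial: r^3 + r^2 - 30r = r(r - 5)(r + 6), so the eigenvalues are -6, 0, 5.
r=0: eigenvector (1, 0, 1).
r=-6: eigenvector (0, 1, 0).
r=5: eigenvector (0, 2, 1).
P = [[1, 0, 0], [0, 1, 2], [1, 0, 1]], D = diag(0, -6, 5), P⁻¹ = [[1, 0, 0], [2, 1, -2], [-1, 0, 1]].
T³ = P·diag(0, -216, 125)·P⁻¹ = [[0, 0, 0], [-682, -216, 682], [-125, 0, 125]].
The requested entry is -682.

-682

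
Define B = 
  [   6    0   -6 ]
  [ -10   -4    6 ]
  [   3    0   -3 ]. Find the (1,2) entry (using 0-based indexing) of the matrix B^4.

Characteristic polynomial: λ^3 + λ^2 - 12λ = λ(λ - 3)(λ + 4), so the eigenvalues are -4, 0, 3.
λ=0: eigenvector (1, -1, 1).
λ=-4: eigenvector (0, 1, 0).
λ=3: eigenvector (-2, 2, -1).
P = [[1, 0, -2], [-1, 1, 2], [1, 0, -1]], D = diag(0, -4, 3), P⁻¹ = [[-1, 0, 2], [1, 1, 0], [-1, 0, 1]].
B⁴ = P·diag(0, 256, 81)·P⁻¹ = [[162, 0, -162], [94, 256, 162], [81, 0, -81]].
The requested entry is 162.

162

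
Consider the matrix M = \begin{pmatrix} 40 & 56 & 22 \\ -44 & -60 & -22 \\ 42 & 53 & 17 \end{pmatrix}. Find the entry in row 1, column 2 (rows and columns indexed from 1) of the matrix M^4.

2986

Characteristic polynomial: μ^3 + 3μ^2 - 34μ - 120 = (μ - 6)(μ + 4)(μ + 5), so the eigenvalues are -5, -4, 6.
μ=-5: eigenvector (-2, 2, -1).
μ=6: eigenvector (-1, 1, -1).
μ=-4: eigenvector (1, 0, -2).
P = [[-2, -1, 1], [2, 1, 0], [-1, -1, -2]], D = diag(-5, 6, -4), P⁻¹ = [[2, 3, 1], [-4, -5, -2], [1, 1, 0]].
M⁴ = P·diag(625, 1296, 256)·P⁻¹ = [[2940, 2986, 1342], [-2684, -2730, -1342], [3422, 4093, 1967]].
The requested entry is 2986.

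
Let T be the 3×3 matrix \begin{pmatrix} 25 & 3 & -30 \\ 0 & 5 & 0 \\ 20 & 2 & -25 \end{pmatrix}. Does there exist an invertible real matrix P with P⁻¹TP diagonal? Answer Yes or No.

Characteristic polynomial: p(r) = r^3 - 5r^2 - 25r + 125 = (r - 5)^2(r + 5).
r = 5 has algebraic multiplicity 2; rank(T − 5I) = 2, so geometric multiplicity = 1.
Geometric multiplicity < algebraic multiplicity, so T is not diagonalizable.

No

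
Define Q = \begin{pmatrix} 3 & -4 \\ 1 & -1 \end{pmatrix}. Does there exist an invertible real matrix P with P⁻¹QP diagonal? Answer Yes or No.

Characteristic polynomial: p(λ) = λ^2 - 2λ + 1 = (λ - 1)^2.
λ = 1 has algebraic multiplicity 2; rank(Q − 1I) = 1, so geometric multiplicity = 1.
Geometric multiplicity < algebraic multiplicity, so Q is not diagonalizable.

No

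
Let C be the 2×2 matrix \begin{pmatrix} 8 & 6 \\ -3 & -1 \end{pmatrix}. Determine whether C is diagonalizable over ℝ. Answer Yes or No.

Characteristic polynomial: p(r) = r^2 - 7r + 10 = (r - 5)(r - 2).
All 2 eigenvalues are distinct, so C is diagonalizable.

Yes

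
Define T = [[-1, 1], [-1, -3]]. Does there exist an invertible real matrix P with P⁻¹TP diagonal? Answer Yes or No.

Characteristic polynomial: p(λ) = λ^2 + 4λ + 4 = (λ + 2)^2.
λ = -2 has algebraic multiplicity 2; rank(T + 2I) = 1, so geometric multiplicity = 1.
Geometric multiplicity < algebraic multiplicity, so T is not diagonalizable.

No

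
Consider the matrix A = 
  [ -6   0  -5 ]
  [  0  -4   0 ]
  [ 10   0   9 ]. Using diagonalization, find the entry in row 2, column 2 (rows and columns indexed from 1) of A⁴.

256

Characteristic polynomial: t^3 + t^2 - 16t - 16 = (t - 4)(t + 1)(t + 4), so the eigenvalues are -4, -1, 4.
t=-1: eigenvector (1, 0, -1).
t=-4: eigenvector (0, 1, 0).
t=4: eigenvector (-1, 0, 2).
P = [[1, 0, -1], [0, 1, 0], [-1, 0, 2]], D = diag(-1, -4, 4), P⁻¹ = [[2, 0, 1], [0, 1, 0], [1, 0, 1]].
A⁴ = P·diag(1, 256, 256)·P⁻¹ = [[-254, 0, -255], [0, 256, 0], [510, 0, 511]].
The requested entry is 256.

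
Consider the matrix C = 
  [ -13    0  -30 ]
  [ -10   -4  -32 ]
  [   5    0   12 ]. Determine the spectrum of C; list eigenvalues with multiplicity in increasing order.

-4, -3, 2

Characteristic polynomial: p(s) = s^3 + 5s^2 - 2s - 24 = (s - 2)(s + 3)(s + 4).
Roots (with multiplicity): -4, -3, 2.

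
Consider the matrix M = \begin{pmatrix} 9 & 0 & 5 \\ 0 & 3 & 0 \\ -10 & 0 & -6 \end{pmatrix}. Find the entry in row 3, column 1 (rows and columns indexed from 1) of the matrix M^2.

Characteristic polynomial: λ^3 - 6λ^2 + 5λ + 12 = (λ - 4)(λ - 3)(λ + 1), so the eigenvalues are -1, 3, 4.
λ=3: eigenvector (0, 1, 0).
λ=-1: eigenvector (-1, 0, 2).
λ=4: eigenvector (-1, 0, 1).
P = [[0, -1, -1], [1, 0, 0], [0, 2, 1]], D = diag(3, -1, 4), P⁻¹ = [[0, 1, 0], [1, 0, 1], [-2, 0, -1]].
M² = P·diag(9, 1, 16)·P⁻¹ = [[31, 0, 15], [0, 9, 0], [-30, 0, -14]].
The requested entry is -30.

-30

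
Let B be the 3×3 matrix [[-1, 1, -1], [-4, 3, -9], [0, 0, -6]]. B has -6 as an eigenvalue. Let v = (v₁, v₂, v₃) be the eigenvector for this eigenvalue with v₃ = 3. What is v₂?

B + 6I = [[5, 1, -1], [-4, 9, -9], [0, 0, 0]].
Solving (B + 6I)v = 0 gives the eigenspace spanned by (0, 3, 3).
With v₃ = 3, v = (0, 3, 3), so v₂ = 3.

3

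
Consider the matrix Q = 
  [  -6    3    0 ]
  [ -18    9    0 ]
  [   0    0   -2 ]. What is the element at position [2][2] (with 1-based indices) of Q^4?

Characteristic polynomial: s^3 - s^2 - 6s = s(s - 3)(s + 2), so the eigenvalues are -2, 0, 3.
s=3: eigenvector (1, 3, 0).
s=0: eigenvector (1, 2, 0).
s=-2: eigenvector (0, 0, 1).
P = [[1, 1, 0], [3, 2, 0], [0, 0, 1]], D = diag(3, 0, -2), P⁻¹ = [[-2, 1, 0], [3, -1, 0], [0, 0, 1]].
Q⁴ = P·diag(81, 0, 16)·P⁻¹ = [[-162, 81, 0], [-486, 243, 0], [0, 0, 16]].
The requested entry is 243.

243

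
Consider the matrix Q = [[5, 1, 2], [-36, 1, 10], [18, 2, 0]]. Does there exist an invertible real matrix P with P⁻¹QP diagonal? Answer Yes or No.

No

Characteristic polynomial: p(μ) = μ^3 - 6μ^2 - 15μ + 100 = (μ - 5)^2(μ + 4).
μ = 5 has algebraic multiplicity 2; rank(Q − 5I) = 2, so geometric multiplicity = 1.
Geometric multiplicity < algebraic multiplicity, so Q is not diagonalizable.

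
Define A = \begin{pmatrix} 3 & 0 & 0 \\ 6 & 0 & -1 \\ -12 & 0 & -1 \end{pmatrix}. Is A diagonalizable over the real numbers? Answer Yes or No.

Characteristic polynomial: p(r) = r^3 - 2r^2 - 3r = r(r - 3)(r + 1).
All 3 eigenvalues are distinct, so A is diagonalizable.

Yes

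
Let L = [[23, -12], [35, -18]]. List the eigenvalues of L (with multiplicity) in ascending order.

Characteristic polynomial: p(s) = s^2 - 5s + 6 = (s - 3)(s - 2).
Roots (with multiplicity): 2, 3.

2, 3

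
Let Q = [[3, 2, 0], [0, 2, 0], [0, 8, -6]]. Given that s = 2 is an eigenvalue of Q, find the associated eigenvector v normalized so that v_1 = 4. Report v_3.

-2

Q − 2I = [[1, 2, 0], [0, 0, 0], [0, 8, -8]].
Solving (Q − 2I)v = 0 gives the eigenspace spanned by (4, -2, -2).
With v_1 = 4, v = (4, -2, -2), so v_3 = -2.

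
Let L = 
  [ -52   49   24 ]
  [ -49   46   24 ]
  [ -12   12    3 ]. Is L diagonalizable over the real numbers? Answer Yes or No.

No

Characteristic polynomial: p(t) = t^3 + 3t^2 - 9t - 27 = (t - 3)(t + 3)^2.
t = -3 has algebraic multiplicity 2; rank(L + 3I) = 2, so geometric multiplicity = 1.
Geometric multiplicity < algebraic multiplicity, so L is not diagonalizable.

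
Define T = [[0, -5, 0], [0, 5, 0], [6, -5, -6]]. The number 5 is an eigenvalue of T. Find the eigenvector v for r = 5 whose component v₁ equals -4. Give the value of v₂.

T − 5I = [[-5, -5, 0], [0, 0, 0], [6, -5, -11]].
Solving (T − 5I)v = 0 gives the eigenspace spanned by (-4, 4, -4).
With v₁ = -4, v = (-4, 4, -4), so v₂ = 4.

4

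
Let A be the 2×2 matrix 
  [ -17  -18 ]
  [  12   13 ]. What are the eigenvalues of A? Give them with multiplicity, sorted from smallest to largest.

-5, 1

Characteristic polynomial: p(μ) = μ^2 + 4μ - 5 = (μ - 1)(μ + 5).
Roots (with multiplicity): -5, 1.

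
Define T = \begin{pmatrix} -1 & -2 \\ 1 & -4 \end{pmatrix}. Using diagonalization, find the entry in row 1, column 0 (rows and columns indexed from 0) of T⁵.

Characteristic polynomial: r^2 + 5r + 6 = (r + 2)(r + 3), so the eigenvalues are -3, -2.
r=-3: eigenvector (-1, -1).
r=-2: eigenvector (2, 1).
P = [[-1, 2], [-1, 1]], D = diag(-3, -2), P⁻¹ = [[1, -2], [1, -1]].
T⁵ = P·diag(-243, -32)·P⁻¹ = [[179, -422], [211, -454]].
The requested entry is 211.

211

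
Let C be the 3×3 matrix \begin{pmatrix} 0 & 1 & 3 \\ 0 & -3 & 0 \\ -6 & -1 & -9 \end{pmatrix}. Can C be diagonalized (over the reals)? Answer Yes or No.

Characteristic polynomial: p(t) = t^3 + 12t^2 + 45t + 54 = (t + 3)^2(t + 6).
t = -3 has algebraic multiplicity 2; rank(C + 3I) = 2, so geometric multiplicity = 1.
Geometric multiplicity < algebraic multiplicity, so C is not diagonalizable.

No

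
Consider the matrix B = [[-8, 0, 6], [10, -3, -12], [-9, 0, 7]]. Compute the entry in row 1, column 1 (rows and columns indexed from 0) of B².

Characteristic polynomial: r^3 + 4r^2 + r - 6 = (r - 1)(r + 2)(r + 3), so the eigenvalues are -3, -2, 1.
r=1: eigenvector (-2, 4, -3).
r=-3: eigenvector (0, 1, 0).
r=-2: eigenvector (1, -2, 1).
P = [[-2, 0, 1], [4, 1, -2], [-3, 0, 1]], D = diag(1, -3, -2), P⁻¹ = [[1, 0, -1], [2, 1, 0], [3, 0, -2]].
B² = P·diag(1, 9, 4)·P⁻¹ = [[10, 0, -6], [-2, 9, 12], [9, 0, -5]].
The requested entry is 9.

9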